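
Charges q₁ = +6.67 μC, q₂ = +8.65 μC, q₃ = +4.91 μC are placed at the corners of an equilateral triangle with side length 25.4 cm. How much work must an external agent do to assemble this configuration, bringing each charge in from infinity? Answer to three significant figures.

The work to assemble the configuration equals its total potential energy, U = Σ kqᵢqⱼ/rᵢⱼ over all pairs.
All three pair separations equal the side length, 0.254 m.
U = (2.04) + (1.16) + (1.50) = 4.70 J.

4.70 J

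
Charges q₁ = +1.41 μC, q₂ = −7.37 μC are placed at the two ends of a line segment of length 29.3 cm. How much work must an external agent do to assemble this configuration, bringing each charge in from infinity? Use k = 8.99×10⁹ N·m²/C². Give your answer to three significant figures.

-0.319 J

The work to assemble the configuration equals its total potential energy, U = Σ kqᵢqⱼ/rᵢⱼ over all pairs.
The separation is r = 0.293 m.
U = (-0.319) = -0.319 J.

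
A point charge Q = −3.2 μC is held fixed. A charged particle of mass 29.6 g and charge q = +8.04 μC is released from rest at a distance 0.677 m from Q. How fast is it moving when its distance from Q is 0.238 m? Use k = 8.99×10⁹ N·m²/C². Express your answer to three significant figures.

Only the electrostatic force acts, so mechanical energy is conserved: ½mv² = U₁ − U₂ = kQq(1/r₁ − 1/r₂).
U₁ − U₂ = (8.99×10⁹ N·m²/C²)(-3.20×10⁻⁶ C)(8.04×10⁻⁶ C)(1/0.677 − 1/0.238) = 0.630 J.
v = √(2·0.630/0.0296) = 6.53 m/s.

6.53 m/s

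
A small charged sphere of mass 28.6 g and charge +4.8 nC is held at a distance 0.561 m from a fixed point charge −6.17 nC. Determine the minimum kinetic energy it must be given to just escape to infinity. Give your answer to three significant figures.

4.75×10⁻⁷ J

To just escape, total mechanical energy must reach zero at infinity: ½mv²_min + U = 0, so ½mv²_min = −U = |kQq|/r.
|U| = |kQq|/r = (8.99×10⁹ N·m²/C²)(6.17×10⁻⁹)(4.80×10⁻⁹)/(0.561) = 4.75×10⁻⁷ J.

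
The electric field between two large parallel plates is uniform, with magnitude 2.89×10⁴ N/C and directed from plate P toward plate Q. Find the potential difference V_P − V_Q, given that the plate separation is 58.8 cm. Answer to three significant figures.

1.70×10⁴ V

In a uniform field, potential decreases in the direction of E: ΔV = −E·d for a displacement d parallel to E.
Going from Q to P is a displacement of 58.8 cm opposite to the field, so V_P − V_Q = +Ed = 1.70×10⁴ V.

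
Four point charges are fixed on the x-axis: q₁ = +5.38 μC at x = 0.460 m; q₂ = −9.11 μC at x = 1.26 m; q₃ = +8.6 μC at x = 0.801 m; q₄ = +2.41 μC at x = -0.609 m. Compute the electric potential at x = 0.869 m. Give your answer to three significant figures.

Electric potential is a scalar, so the contributions from each charge add algebraically: V = Σ kqᵢ/rᵢ.
Distances from the field point to each charge: r₁ = 0.409 m, r₂ = 0.391 m, r₃ = 0.0680 m, r₄ = 1.48 m.
V = k[(5.38×10⁻⁶)/(0.409) + (-9.11×10⁻⁶)/(0.391) + (8.60×10⁻⁶)/(0.0680) + (2.41×10⁻⁶)/(1.48)] = 1.06×10⁶ V.

1.06×10⁶ V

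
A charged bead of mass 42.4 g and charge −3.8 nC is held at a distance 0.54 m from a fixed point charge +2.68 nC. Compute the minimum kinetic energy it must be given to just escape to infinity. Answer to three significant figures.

1.70×10⁻⁷ J

To just escape, total mechanical energy must reach zero at infinity: ½mv²_min + U = 0, so ½mv²_min = −U = |kQq|/r.
|U| = |kQq|/r = (8.99×10⁹ N·m²/C²)(2.68×10⁻⁹)(3.80×10⁻⁹)/(0.540) = 1.70×10⁻⁷ J.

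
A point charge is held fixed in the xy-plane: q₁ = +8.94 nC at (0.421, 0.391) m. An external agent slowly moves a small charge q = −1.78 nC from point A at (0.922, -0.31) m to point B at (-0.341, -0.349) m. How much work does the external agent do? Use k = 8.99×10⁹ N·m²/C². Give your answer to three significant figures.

For quasistatic motion the external work equals the change in potential energy: W_ext = qΔV = q(V_B − V_A).
At A: distance to the source charge is 0.862 m; V_A = kq₁/r = 93.3 V.
At B: distance to the source charge is 1.06 m; V_B = kq₁/r = 75.7 V.
ΔV = V_B − V_A = -17.6 V.
W_ext = qΔV = (-1.78×10⁻⁹ C)(-17.6 V) = 3.14×10⁻⁸ J.

3.14×10⁻⁸ J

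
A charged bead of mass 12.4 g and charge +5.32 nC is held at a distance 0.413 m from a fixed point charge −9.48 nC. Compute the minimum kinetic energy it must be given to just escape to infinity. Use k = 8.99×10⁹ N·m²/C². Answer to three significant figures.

1.10×10⁻⁶ J

To just escape, total mechanical energy must reach zero at infinity: ½mv²_min + U = 0, so ½mv²_min = −U = |kQq|/r.
|U| = |kQq|/r = (8.99×10⁹ N·m²/C²)(9.48×10⁻⁹)(5.32×10⁻⁹)/(0.413) = 1.10×10⁻⁶ J.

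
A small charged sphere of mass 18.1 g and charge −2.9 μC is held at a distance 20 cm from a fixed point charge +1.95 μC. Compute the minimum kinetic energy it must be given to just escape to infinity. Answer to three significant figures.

To just escape, total mechanical energy must reach zero at infinity: ½mv²_min + U = 0, so ½mv²_min = −U = |kQq|/r.
|U| = |kQq|/r = (8.99×10⁹ N·m²/C²)(1.95×10⁻⁶)(2.90×10⁻⁶)/(0.200) = 0.254 J.

0.254 J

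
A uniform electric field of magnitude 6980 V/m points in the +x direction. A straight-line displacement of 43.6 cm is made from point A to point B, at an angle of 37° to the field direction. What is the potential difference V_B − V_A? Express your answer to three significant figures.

Only the component of displacement along E changes the potential: ΔV = −E·d·cosθ.
ΔV = −(6980 V/m)(0.436 m)cos37° = -2430 V.

-2430 V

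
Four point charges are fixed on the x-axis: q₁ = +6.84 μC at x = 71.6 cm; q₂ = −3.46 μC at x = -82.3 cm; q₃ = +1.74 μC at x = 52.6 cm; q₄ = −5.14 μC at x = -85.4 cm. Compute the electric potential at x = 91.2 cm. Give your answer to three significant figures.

3.10×10⁵ V

Electric potential is a scalar, so the contributions from each charge add algebraically: V = Σ kqᵢ/rᵢ.
Distances from the field point to each charge: r₁ = 0.196 m, r₂ = 1.73 m, r₃ = 0.386 m, r₄ = 1.77 m.
V = k[(6.84×10⁻⁶)/(0.196) + (-3.46×10⁻⁶)/(1.73) + (1.74×10⁻⁶)/(0.386) + (-5.14×10⁻⁶)/(1.77)] = 3.10×10⁵ V.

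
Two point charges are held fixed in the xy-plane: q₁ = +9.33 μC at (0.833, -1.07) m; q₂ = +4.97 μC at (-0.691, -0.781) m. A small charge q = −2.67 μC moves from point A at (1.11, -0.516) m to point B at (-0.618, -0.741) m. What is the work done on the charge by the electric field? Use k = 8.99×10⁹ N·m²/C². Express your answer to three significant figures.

1.16 J

The work done by the electric force is W_field = −ΔU = −q(V_B − V_A) = q(V_A − V_B).
At A: distances to the source charges are 0.619 m, 1.82 m; V_A = Σ kqᵢ/rᵢ = 1.60×10⁵ V.
At B: distances to the source charges are 1.49 m, 0.0832 m; V_B = Σ kqᵢ/rᵢ = 5.93×10⁵ V.
ΔV = V_B − V_A = 4.33×10⁵ V.
W_field = −qΔV = −(-2.67×10⁻⁶ C)(4.33×10⁵ V) = 1.16 J.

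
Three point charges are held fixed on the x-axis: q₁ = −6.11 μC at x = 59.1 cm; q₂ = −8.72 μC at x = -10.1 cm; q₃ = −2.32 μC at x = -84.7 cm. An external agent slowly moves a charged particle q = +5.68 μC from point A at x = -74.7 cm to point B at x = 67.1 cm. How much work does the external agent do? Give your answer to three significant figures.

For quasistatic motion the external work equals the change in potential energy: W_ext = qΔV = q(V_B − V_A).
At A: distances to the source charges are 1.34 m, 0.646 m, 0.100 m; V_A = Σ kqᵢ/rᵢ = -3.71×10⁵ V.
At B: distances to the source charges are 0.0800 m, 0.772 m, 1.52 m; V_B = Σ kqᵢ/rᵢ = -8.02×10⁵ V.
ΔV = V_B − V_A = -4.31×10⁵ V.
W_ext = qΔV = (5.68×10⁻⁶ C)(-4.31×10⁵ V) = -2.45 J.

-2.45 J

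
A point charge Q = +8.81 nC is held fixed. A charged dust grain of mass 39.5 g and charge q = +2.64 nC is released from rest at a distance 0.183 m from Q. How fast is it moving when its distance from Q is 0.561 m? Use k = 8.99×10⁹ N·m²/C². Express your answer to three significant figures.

6.24×10⁻³ m/s

Only the electrostatic force acts, so mechanical energy is conserved: ½mv² = U₁ − U₂ = kQq(1/r₁ − 1/r₂).
U₁ − U₂ = (8.99×10⁹ N·m²/C²)(8.81×10⁻⁹ C)(2.64×10⁻⁹ C)(1/0.183 − 1/0.561) = 7.70×10⁻⁷ J.
v = √(2·7.70×10⁻⁷/0.0395) = 6.24×10⁻³ m/s.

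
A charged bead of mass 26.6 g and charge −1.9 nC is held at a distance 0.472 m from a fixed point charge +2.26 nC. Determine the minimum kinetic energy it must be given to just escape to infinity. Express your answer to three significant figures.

To just escape, total mechanical energy must reach zero at infinity: ½mv²_min + U = 0, so ½mv²_min = −U = |kQq|/r.
|U| = |kQq|/r = (8.99×10⁹ N·m²/C²)(2.26×10⁻⁹)(1.90×10⁻⁹)/(0.472) = 8.18×10⁻⁸ J.

8.18×10⁻⁸ J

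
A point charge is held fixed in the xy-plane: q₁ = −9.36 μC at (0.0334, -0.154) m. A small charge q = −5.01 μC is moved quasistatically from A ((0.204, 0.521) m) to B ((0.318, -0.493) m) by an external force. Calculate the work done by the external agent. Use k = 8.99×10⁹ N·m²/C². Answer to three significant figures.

0.347 J

For quasistatic motion the external work equals the change in potential energy: W_ext = qΔV = q(V_B − V_A).
At A: distance to the source charge is 0.696 m; V_A = kq₁/r = -1.21×10⁵ V.
At B: distance to the source charge is 0.443 m; V_B = kq₁/r = -1.90×10⁵ V.
ΔV = V_B − V_A = -6.92×10⁴ V.
W_ext = qΔV = (-5.01×10⁻⁶ C)(-6.92×10⁴ V) = 0.347 J.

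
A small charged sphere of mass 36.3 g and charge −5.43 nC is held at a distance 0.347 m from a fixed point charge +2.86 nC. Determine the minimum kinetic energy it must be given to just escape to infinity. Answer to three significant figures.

To just escape, total mechanical energy must reach zero at infinity: ½mv²_min + U = 0, so ½mv²_min = −U = |kQq|/r.
|U| = |kQq|/r = (8.99×10⁹ N·m²/C²)(2.86×10⁻⁹)(5.43×10⁻⁹)/(0.347) = 4.02×10⁻⁷ J.

4.02×10⁻⁷ J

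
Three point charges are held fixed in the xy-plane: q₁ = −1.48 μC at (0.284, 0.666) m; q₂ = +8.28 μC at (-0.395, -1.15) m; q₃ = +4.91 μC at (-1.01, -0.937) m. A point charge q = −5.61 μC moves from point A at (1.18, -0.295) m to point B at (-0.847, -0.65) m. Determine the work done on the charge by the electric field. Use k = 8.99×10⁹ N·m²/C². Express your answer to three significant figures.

1.04 J

The work done by the electric force is W_field = −ΔU = −q(V_B − V_A) = q(V_A − V_B).
At A: distances to the source charges are 1.31 m, 1.79 m, 2.28 m; V_A = Σ kqᵢ/rᵢ = 5.08×10⁴ V.
At B: distances to the source charges are 1.74 m, 0.674 m, 0.330 m; V_B = Σ kqᵢ/rᵢ = 2.37×10⁵ V.
ΔV = V_B − V_A = 1.86×10⁵ V.
W_field = −qΔV = −(-5.61×10⁻⁶ C)(1.86×10⁵ V) = 1.04 J.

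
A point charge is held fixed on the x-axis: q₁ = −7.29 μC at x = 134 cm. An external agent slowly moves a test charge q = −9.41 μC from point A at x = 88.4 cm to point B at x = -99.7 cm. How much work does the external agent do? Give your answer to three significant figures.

-1.09 J

For quasistatic motion the external work equals the change in potential energy: W_ext = qΔV = q(V_B − V_A).
At A: distance to the source charge is 0.456 m; V_A = kq₁/r = -1.44×10⁵ V.
At B: distance to the source charge is 2.34 m; V_B = kq₁/r = -2.80×10⁴ V.
ΔV = V_B − V_A = 1.16×10⁵ V.
W_ext = qΔV = (-9.41×10⁻⁶ C)(1.16×10⁵ V) = -1.09 J.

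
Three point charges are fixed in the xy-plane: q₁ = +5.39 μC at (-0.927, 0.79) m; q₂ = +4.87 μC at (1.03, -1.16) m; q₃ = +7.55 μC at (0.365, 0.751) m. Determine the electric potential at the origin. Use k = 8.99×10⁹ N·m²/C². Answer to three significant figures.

Electric potential is a scalar, so the contributions from each charge add algebraically: V = Σ kqᵢ/rᵢ.
Distances from the field point to each charge: r₁ = 1.22 m, r₂ = 1.55 m, r₃ = 0.835 m.
V = k[(5.39×10⁻⁶)/(1.22) + (4.87×10⁻⁶)/(1.55) + (7.55×10⁻⁶)/(0.835)] = 1.49×10⁵ V.

1.49×10⁵ V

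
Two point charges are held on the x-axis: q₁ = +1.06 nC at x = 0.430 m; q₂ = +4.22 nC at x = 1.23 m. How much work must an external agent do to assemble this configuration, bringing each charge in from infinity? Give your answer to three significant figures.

5.03×10⁻⁸ J

The work to assemble the configuration equals its total potential energy, U = Σ kqᵢqⱼ/rᵢⱼ over all pairs.
Pair separations: r₁₂ = 0.800 m.
U = (5.03×10⁻⁸) = 5.03×10⁻⁸ J.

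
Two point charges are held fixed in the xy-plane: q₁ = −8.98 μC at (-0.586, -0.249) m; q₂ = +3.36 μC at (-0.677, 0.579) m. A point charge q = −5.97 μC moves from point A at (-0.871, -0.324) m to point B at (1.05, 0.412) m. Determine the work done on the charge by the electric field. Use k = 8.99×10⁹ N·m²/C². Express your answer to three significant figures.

The work done by the electric force is W_field = −ΔU = −q(V_B − V_A) = q(V_A − V_B).
At A: distances to the source charges are 0.295 m, 0.924 m; V_A = Σ kqᵢ/rᵢ = -2.41×10⁵ V.
At B: distances to the source charges are 1.76 m, 1.74 m; V_B = Σ kqᵢ/rᵢ = -2.83×10⁴ V.
ΔV = V_B − V_A = 2.13×10⁵ V.
W_field = −qΔV = −(-5.97×10⁻⁶ C)(2.13×10⁵ V) = 1.27 J.

1.27 J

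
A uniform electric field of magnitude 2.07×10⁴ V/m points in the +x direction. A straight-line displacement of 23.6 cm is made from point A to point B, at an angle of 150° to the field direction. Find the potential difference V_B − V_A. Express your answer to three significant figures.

Only the component of displacement along E changes the potential: ΔV = −E·d·cosθ.
ΔV = −(2.07×10⁴ V/m)(0.236 m)cos150° = 4230 V.

4230 V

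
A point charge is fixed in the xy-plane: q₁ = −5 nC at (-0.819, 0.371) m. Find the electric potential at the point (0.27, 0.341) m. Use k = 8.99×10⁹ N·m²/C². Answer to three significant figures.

The total potential is the scalar sum of each charge's contribution, V = Σ kqᵢ/rᵢ.
Distances from the field point to each charge: r₁ = 1.09 m.
V = k[(-5.00×10⁻⁹)/(1.09)] = -41.3 V.

-41.3 V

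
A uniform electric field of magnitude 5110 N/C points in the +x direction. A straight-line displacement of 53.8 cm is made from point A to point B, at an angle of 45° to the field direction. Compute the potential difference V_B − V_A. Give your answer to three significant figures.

-1940 V

Only the component of displacement along E changes the potential: ΔV = −E·d·cosθ.
ΔV = −(5110 V/m)(0.538 m)cos45° = -1940 V.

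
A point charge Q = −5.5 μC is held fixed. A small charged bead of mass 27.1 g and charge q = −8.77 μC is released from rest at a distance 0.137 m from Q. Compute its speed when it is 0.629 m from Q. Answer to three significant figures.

Only the electrostatic force acts, so mechanical energy is conserved: ½mv² = U₁ − U₂ = kQq(1/r₁ − 1/r₂).
U₁ − U₂ = (8.99×10⁹ N·m²/C²)(-5.50×10⁻⁶ C)(-8.77×10⁻⁶ C)(1/0.137 − 1/0.629) = 2.48 J.
v = √(2·2.48/0.0271) = 13.5 m/s.

13.5 m/s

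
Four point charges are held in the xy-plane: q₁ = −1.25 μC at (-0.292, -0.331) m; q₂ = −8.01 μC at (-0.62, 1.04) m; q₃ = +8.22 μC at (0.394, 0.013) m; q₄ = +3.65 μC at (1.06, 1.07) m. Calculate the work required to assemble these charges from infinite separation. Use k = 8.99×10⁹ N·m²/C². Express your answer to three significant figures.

The work to assemble the configuration equals its total potential energy, U = Σ kqᵢqⱼ/rᵢⱼ over all pairs.
Pair separations: r₁₂ = 1.41 m, r₁₃ = 0.767 m, r₁₄ = 1.95 m, r₂₃ = 1.44 m, r₂₄ = 1.68 m, r₃₄ = 1.25 m.
Summing all 6 pair terms gives U = -0.428 J.

-0.428 J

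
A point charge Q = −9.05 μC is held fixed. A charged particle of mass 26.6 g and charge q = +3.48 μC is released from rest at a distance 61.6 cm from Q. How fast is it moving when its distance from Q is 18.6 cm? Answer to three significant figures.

Only the electrostatic force acts, so mechanical energy is conserved: ½mv² = U₁ − U₂ = kQq(1/r₁ − 1/r₂).
U₁ − U₂ = (8.99×10⁹ N·m²/C²)(-9.05×10⁻⁶ C)(3.48×10⁻⁶ C)(1/0.616 − 1/0.186) = 1.06 J.
v = √(2·1.06/0.0266) = 8.94 m/s.

8.94 m/s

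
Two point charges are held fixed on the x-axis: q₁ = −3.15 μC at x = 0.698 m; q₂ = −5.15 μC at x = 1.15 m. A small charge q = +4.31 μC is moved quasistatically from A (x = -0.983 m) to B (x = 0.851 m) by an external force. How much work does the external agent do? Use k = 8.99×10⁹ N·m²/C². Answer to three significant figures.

For quasistatic motion the external work equals the change in potential energy: W_ext = qΔV = q(V_B − V_A).
At A: distances to the source charges are 1.68 m, 2.13 m; V_A = Σ kqᵢ/rᵢ = -3.86×10⁴ V.
At B: distances to the source charges are 0.153 m, 0.299 m; V_B = Σ kqᵢ/rᵢ = -3.40×10⁵ V.
ΔV = V_B − V_A = -3.01×10⁵ V.
W_ext = qΔV = (4.31×10⁻⁶ C)(-3.01×10⁵ V) = -1.30 J.

-1.30 J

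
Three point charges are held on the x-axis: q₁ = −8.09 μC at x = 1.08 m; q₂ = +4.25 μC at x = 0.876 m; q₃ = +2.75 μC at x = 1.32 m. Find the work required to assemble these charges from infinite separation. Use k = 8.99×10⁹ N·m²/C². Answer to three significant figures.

-2.11 J

The work to assemble the configuration equals its total potential energy, U = Σ kqᵢqⱼ/rᵢⱼ over all pairs.
Pair separations: r₁₂ = 0.204 m, r₁₃ = 0.240 m, r₂₃ = 0.444 m.
U = (-1.52) + (-0.833) + (0.237) = -2.11 J.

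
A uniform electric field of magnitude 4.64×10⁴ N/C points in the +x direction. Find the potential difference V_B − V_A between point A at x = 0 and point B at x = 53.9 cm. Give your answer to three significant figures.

-2.50×10⁴ V

In a uniform field, potential decreases in the direction of E: V_B − V_A = −E·Δx.
V_B − V_A = −(4.64×10⁴ V/m)(0.539 m) = -2.50×10⁴ V.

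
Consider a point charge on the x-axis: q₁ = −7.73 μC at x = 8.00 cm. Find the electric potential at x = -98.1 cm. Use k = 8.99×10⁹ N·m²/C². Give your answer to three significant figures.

-6.55×10⁴ V

The total potential is the scalar sum of each charge's contribution, V = Σ kqᵢ/rᵢ.
V = k[(-7.73×10⁻⁶)/(1.06)] = -6.55×10⁴ V.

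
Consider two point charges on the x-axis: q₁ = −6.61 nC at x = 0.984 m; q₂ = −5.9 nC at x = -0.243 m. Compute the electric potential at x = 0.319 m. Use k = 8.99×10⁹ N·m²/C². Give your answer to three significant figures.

Electric potential is a scalar, so the contributions from each charge add algebraically: V = Σ kqᵢ/rᵢ.
Distances from the field point to each charge: r₁ = 0.665 m, r₂ = 0.562 m.
V = k[(-6.61×10⁻⁹)/(0.665) + (-5.90×10⁻⁹)/(0.562)] = -184 V.

-184 V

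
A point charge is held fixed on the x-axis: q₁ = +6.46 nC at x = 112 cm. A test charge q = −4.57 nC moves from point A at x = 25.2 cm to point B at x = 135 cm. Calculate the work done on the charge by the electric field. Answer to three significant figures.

The work done by the electric force is W_field = −ΔU = −q(V_B − V_A) = q(V_A − V_B).
At A: distance to the source charge is 0.868 m; V_A = kq₁/r = 66.9 V.
At B: distance to the source charge is 0.230 m; V_B = kq₁/r = 253 V.
ΔV = V_B − V_A = 186 V.
W_field = −qΔV = −(-4.57×10⁻⁹ C)(186 V) = 8.48×10⁻⁷ J.

8.48×10⁻⁷ J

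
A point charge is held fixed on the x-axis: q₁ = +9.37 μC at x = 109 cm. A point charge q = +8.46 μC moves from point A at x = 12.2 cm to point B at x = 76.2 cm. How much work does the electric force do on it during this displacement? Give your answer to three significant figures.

-1.44 J

The work done by the electric force is W_field = −ΔU = −q(V_B − V_A) = q(V_A − V_B).
At A: distance to the source charge is 0.968 m; V_A = kq₁/r = 8.70×10⁴ V.
At B: distance to the source charge is 0.328 m; V_B = kq₁/r = 2.57×10⁵ V.
ΔV = V_B − V_A = 1.70×10⁵ V.
W_field = −qΔV = −(8.46×10⁻⁶ C)(1.70×10⁵ V) = -1.44 J.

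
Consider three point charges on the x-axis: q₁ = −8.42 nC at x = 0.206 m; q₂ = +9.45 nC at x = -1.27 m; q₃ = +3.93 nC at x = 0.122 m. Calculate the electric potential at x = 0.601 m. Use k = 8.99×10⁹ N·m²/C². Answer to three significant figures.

Electric potential is a scalar, so the contributions from each charge add algebraically: V = Σ kqᵢ/rᵢ.
Distances from the field point to each charge: r₁ = 0.395 m, r₂ = 1.87 m, r₃ = 0.479 m.
V = k[(-8.42×10⁻⁹)/(0.395) + (9.45×10⁻⁹)/(1.87) + (3.93×10⁻⁹)/(0.479)] = -72.5 V.

-72.5 V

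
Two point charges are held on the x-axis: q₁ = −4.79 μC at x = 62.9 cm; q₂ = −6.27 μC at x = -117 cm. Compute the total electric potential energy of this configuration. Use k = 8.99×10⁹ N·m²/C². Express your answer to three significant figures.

0.150 J

The assembly work is the sum of pairwise potential energies, U = Σ_{i<j} kqᵢqⱼ/rᵢⱼ.
Pair separations: r₁₂ = 1.80 m.
U = (0.150) = 0.150 J.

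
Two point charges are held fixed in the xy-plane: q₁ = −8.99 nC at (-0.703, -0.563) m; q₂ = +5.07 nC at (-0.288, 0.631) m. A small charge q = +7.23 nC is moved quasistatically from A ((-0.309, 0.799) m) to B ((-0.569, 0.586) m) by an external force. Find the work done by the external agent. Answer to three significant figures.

-8.81×10⁻⁷ J

For quasistatic motion the external work equals the change in potential energy: W_ext = qΔV = q(V_B − V_A).
At A: distances to the source charges are 1.42 m, 0.169 m; V_A = Σ kqᵢ/rᵢ = 212 V.
At B: distances to the source charges are 1.16 m, 0.285 m; V_B = Σ kqᵢ/rᵢ = 90.3 V.
ΔV = V_B − V_A = -122 V.
W_ext = qΔV = (7.23×10⁻⁹ C)(-122 V) = -8.81×10⁻⁷ J.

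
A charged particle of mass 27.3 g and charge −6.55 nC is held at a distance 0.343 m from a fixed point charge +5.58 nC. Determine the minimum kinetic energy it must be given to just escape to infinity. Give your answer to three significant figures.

9.58×10⁻⁷ J

To just escape, total mechanical energy must reach zero at infinity: ½mv²_min + U = 0, so ½mv²_min = −U = |kQq|/r.
|U| = |kQq|/r = (8.99×10⁹ N·m²/C²)(5.58×10⁻⁹)(6.55×10⁻⁹)/(0.343) = 9.58×10⁻⁷ J.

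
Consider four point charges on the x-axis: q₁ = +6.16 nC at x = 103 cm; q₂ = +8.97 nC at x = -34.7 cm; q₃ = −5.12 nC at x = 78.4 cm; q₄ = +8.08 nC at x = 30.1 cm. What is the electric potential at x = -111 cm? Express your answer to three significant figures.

159 V

Electric potential is a scalar, so the contributions from each charge add algebraically: V = Σ kqᵢ/rᵢ.
Distances from the field point to each charge: r₁ = 2.14 m, r₂ = 0.763 m, r₃ = 1.89 m, r₄ = 1.41 m.
V = k[(6.16×10⁻⁹)/(2.14) + (8.97×10⁻⁹)/(0.763) + (-5.12×10⁻⁹)/(1.89) + (8.08×10⁻⁹)/(1.41)] = 159 V.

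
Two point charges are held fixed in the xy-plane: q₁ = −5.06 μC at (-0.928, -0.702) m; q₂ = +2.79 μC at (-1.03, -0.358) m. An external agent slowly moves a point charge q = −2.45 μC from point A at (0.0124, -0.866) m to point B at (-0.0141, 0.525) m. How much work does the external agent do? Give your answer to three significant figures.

-0.0366 J

For quasistatic motion the external work equals the change in potential energy: W_ext = qΔV = q(V_B − V_A).
At A: distances to the source charges are 0.955 m, 1.16 m; V_A = Σ kqᵢ/rᵢ = -2.60×10⁴ V.
At B: distances to the source charges are 1.53 m, 1.35 m; V_B = Σ kqᵢ/rᵢ = -1.11×10⁴ V.
ΔV = V_B − V_A = 1.49×10⁴ V.
W_ext = qΔV = (-2.45×10⁻⁶ C)(1.49×10⁴ V) = -0.0366 J.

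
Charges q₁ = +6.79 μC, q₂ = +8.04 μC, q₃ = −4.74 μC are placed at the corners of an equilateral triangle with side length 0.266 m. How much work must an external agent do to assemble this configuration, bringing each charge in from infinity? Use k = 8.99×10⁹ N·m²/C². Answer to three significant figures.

-0.531 J

The work to assemble the configuration equals its total potential energy, U = Σ kqᵢqⱼ/rᵢⱼ over all pairs.
All three pair separations equal the side length, 0.266 m.
U = (1.85) + (-1.09) + (-1.29) = -0.531 J.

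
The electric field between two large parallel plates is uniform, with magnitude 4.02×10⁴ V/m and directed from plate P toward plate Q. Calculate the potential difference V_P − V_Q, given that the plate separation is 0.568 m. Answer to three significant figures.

2.28×10⁴ V

In a uniform field, potential decreases in the direction of E: ΔV = −E·d for a displacement d parallel to E.
Going from Q to P is a displacement of 0.568 m opposite to the field, so V_P − V_Q = +Ed = 2.28×10⁴ V.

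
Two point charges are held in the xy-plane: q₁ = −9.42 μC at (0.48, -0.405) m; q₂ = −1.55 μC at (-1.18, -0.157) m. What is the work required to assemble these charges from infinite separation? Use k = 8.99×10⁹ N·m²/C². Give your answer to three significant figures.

0.0782 J

The work to assemble the configuration equals its total potential energy, U = Σ kqᵢqⱼ/rᵢⱼ over all pairs.
Pair separations: r₁₂ = 1.68 m.
U = (0.0782) = 0.0782 J.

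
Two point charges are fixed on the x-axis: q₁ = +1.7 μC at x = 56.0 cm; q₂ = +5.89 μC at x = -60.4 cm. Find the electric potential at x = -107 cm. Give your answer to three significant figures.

1.23×10⁵ V

The total potential is the scalar sum of each charge's contribution, V = Σ kqᵢ/rᵢ.
Distances from the field point to each charge: r₁ = 1.63 m, r₂ = 0.466 m.
V = k[(1.70×10⁻⁶)/(1.63) + (5.89×10⁻⁶)/(0.466)] = 1.23×10⁵ V.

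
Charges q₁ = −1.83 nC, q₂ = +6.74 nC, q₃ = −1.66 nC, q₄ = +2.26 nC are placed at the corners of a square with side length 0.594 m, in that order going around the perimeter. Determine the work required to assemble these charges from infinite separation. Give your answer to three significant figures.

-2.80×10⁻⁷ J

The work to assemble the configuration equals its total potential energy, U = Σ kqᵢqⱼ/rᵢⱼ over all pairs.
The four side pairs have separation 0.594 m and the two diagonal pairs 0.840 m.
Summing all 6 pair terms gives U = -2.80×10⁻⁷ J.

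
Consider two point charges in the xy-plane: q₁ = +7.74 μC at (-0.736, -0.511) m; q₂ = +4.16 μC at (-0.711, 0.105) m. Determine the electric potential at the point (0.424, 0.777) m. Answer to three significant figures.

The total potential is the scalar sum of each charge's contribution, V = Σ kqᵢ/rᵢ.
Distances from the field point to each charge: r₁ = 1.73 m, r₂ = 1.32 m.
V = k[(7.74×10⁻⁶)/(1.73) + (4.16×10⁻⁶)/(1.32)] = 6.85×10⁴ V.

6.85×10⁴ V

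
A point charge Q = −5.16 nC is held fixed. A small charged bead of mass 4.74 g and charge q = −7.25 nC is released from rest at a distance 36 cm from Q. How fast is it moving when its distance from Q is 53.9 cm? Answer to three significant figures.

0.0114 m/s

Only the electrostatic force acts, so mechanical energy is conserved: ½mv² = U₁ − U₂ = kQq(1/r₁ − 1/r₂).
U₁ − U₂ = (8.99×10⁹ N·m²/C²)(-5.16×10⁻⁹ C)(-7.25×10⁻⁹ C)(1/0.360 − 1/0.539) = 3.10×10⁻⁷ J.
v = √(2·3.10×10⁻⁷/4.74×10⁻³) = 0.0114 m/s.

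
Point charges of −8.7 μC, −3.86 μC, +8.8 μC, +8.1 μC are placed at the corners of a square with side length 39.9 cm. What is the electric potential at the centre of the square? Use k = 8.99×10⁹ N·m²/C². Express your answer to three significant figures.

Electric potential is a scalar, so the contributions from each charge add algebraically: V = Σ kqᵢ/rᵢ.
The distance from each corner to the centre is a√2/2 = 0.282 m.
V = k[(-8.70×10⁻⁶)/(0.282) + (-3.86×10⁻⁶)/(0.282) + (8.80×10⁻⁶)/(0.282) + (8.10×10⁻⁶)/(0.282)] = 1.38×10⁵ V.

1.38×10⁵ V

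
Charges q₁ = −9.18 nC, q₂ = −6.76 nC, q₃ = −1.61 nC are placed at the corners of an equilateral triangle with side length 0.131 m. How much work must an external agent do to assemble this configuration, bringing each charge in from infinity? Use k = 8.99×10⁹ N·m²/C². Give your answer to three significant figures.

6.02×10⁻⁶ J

The work to assemble the configuration equals its total potential energy, U = Σ kqᵢqⱼ/rᵢⱼ over all pairs.
All three pair separations equal the side length, 0.131 m.
U = (4.26×10⁻⁶) + (1.01×10⁻⁶) + (7.47×10⁻⁷) = 6.02×10⁻⁶ J.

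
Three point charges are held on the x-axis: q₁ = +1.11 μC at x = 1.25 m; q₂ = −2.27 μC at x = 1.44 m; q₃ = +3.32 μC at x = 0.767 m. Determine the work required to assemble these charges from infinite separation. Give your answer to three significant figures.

-0.151 J

The work to assemble the configuration equals its total potential energy, U = Σ kqᵢqⱼ/rᵢⱼ over all pairs.
Pair separations: r₁₂ = 0.190 m, r₁₃ = 0.483 m, r₂₃ = 0.673 m.
U = (-0.119) + (0.0686) + (-0.101) = -0.151 J.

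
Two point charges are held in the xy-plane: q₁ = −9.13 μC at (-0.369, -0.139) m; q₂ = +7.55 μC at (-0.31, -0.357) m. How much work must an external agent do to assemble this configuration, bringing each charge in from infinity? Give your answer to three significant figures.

The assembly work is the sum of pairwise potential energies, U = Σ_{i<j} kqᵢqⱼ/rᵢⱼ.
Pair separations: r₁₂ = 0.226 m.
U = (-2.74) = -2.74 J.

-2.74 J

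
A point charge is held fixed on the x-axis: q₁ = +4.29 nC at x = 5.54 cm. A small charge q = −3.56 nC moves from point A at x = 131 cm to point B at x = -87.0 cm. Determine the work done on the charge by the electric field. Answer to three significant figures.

3.89×10⁻⁸ J

The work done by the electric force is W_field = −ΔU = −q(V_B − V_A) = q(V_A − V_B).
At A: distance to the source charge is 1.25 m; V_A = kq₁/r = 30.7 V.
At B: distance to the source charge is 0.925 m; V_B = kq₁/r = 41.7 V.
ΔV = V_B − V_A = 10.9 V.
W_field = −qΔV = −(-3.56×10⁻⁹ C)(10.9 V) = 3.89×10⁻⁸ J.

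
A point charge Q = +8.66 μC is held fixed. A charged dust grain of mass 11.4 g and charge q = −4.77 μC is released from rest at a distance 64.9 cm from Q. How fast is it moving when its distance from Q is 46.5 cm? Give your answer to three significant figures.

Only the electrostatic force acts, so mechanical energy is conserved: ½mv² = U₁ − U₂ = kQq(1/r₁ − 1/r₂).
U₁ − U₂ = (8.99×10⁹ N·m²/C²)(8.66×10⁻⁶ C)(-4.77×10⁻⁶ C)(1/0.649 − 1/0.465) = 0.226 J.
v = √(2·0.226/0.0114) = 6.30 m/s.

6.30 m/s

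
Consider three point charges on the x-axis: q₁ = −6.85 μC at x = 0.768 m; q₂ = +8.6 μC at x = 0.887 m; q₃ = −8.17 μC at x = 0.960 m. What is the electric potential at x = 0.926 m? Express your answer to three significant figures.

Electric potential is a scalar, so the contributions from each charge add algebraically: V = Σ kqᵢ/rᵢ.
Distances from the field point to each charge: r₁ = 0.158 m, r₂ = 0.0390 m, r₃ = 0.0340 m.
V = k[(-6.85×10⁻⁶)/(0.158) + (8.60×10⁻⁶)/(0.0390) + (-8.17×10⁻⁶)/(0.0340)] = -5.68×10⁵ V.

-5.68×10⁵ V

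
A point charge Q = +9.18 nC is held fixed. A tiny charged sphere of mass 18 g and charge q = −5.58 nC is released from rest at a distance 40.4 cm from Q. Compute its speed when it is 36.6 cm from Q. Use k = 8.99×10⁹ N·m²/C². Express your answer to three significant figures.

Only the electrostatic force acts, so mechanical energy is conserved: ½mv² = U₁ − U₂ = kQq(1/r₁ − 1/r₂).
U₁ − U₂ = (8.99×10⁹ N·m²/C²)(9.18×10⁻⁹ C)(-5.58×10⁻⁹ C)(1/0.404 − 1/0.366) = 1.18×10⁻⁷ J.
v = √(2·1.18×10⁻⁷/0.0180) = 3.63×10⁻³ m/s.

3.63×10⁻³ m/s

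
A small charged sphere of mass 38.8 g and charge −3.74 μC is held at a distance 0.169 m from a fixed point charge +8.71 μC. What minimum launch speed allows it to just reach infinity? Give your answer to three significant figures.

To just escape, total mechanical energy must reach zero at infinity: ½mv²_min + U = 0, so ½mv²_min = −U = |kQq|/r.
|U| = |kQq|/r = (8.99×10⁹ N·m²/C²)(8.71×10⁻⁶)(3.74×10⁻⁶)/(0.169) = 1.73 J.
v_min = √(2|U|/m) = √(2·1.73/0.0388) = 9.45 m/s.

9.45 m/s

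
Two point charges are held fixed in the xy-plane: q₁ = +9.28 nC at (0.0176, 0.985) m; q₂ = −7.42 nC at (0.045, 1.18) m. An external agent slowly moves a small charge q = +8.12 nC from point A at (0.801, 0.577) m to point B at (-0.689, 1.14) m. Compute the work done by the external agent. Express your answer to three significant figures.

For quasistatic motion the external work equals the change in potential energy: W_ext = qΔV = q(V_B − V_A).
At A: distances to the source charges are 0.883 m, 0.967 m; V_A = Σ kqᵢ/rᵢ = 25.5 V.
At B: distances to the source charges are 0.723 m, 0.735 m; V_B = Σ kqᵢ/rᵢ = 24.6 V.
ΔV = V_B − V_A = -0.890 V.
W_ext = qΔV = (8.12×10⁻⁹ C)(-0.890 V) = -7.23×10⁻⁹ J.

-7.23×10⁻⁹ J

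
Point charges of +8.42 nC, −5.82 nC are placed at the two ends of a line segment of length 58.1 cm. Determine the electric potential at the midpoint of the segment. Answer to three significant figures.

The total potential is the scalar sum of each charge's contribution, V = Σ kqᵢ/rᵢ.
Each charge is 0.290 m from the midpoint.
V = k[(8.42×10⁻⁹)/(0.290) + (-5.82×10⁻⁹)/(0.290)] = 80.5 V.

80.5 V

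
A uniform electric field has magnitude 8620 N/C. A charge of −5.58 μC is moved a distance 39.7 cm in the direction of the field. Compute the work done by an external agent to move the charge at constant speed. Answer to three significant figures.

0.0191 J

The potential change for a displacement 39.7 cm in the direction of the field is ΔV = −Ed = -3420 V.
W_ext = qΔV = 0.0191 J.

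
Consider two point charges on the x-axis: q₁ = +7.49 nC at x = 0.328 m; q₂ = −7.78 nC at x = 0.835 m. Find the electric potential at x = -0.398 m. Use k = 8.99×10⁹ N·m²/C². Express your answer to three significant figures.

The total potential is the scalar sum of each charge's contribution, V = Σ kqᵢ/rᵢ.
Distances from the field point to each charge: r₁ = 0.726 m, r₂ = 1.23 m.
V = k[(7.49×10⁻⁹)/(0.726) + (-7.78×10⁻⁹)/(1.23)] = 36.0 V.

36.0 V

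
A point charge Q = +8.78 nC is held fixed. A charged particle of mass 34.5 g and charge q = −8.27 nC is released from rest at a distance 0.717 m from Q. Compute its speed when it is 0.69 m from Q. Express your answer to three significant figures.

Only the electrostatic force acts, so mechanical energy is conserved: ½mv² = U₁ − U₂ = kQq(1/r₁ − 1/r₂).
U₁ − U₂ = (8.99×10⁹ N·m²/C²)(8.78×10⁻⁹ C)(-8.27×10⁻⁹ C)(1/0.717 − 1/0.690) = 3.56×10⁻⁸ J.
v = √(2·3.56×10⁻⁸/0.0345) = 1.44×10⁻³ m/s.

1.44×10⁻³ m/s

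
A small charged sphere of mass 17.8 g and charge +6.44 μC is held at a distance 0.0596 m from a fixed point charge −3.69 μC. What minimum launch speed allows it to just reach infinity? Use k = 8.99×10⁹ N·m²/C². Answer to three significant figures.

20.1 m/s

To just escape, total mechanical energy must reach zero at infinity: ½mv²_min + U = 0, so ½mv²_min = −U = |kQq|/r.
|U| = |kQq|/r = (8.99×10⁹ N·m²/C²)(3.69×10⁻⁶)(6.44×10⁻⁶)/(0.0596) = 3.58 J.
v_min = √(2|U|/m) = √(2·3.58/0.0178) = 20.1 m/s.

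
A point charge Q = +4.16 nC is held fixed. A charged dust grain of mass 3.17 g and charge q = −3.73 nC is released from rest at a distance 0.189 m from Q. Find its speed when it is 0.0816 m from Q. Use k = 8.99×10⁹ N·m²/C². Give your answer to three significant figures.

0.0248 m/s

Only the electrostatic force acts, so mechanical energy is conserved: ½mv² = U₁ − U₂ = kQq(1/r₁ − 1/r₂).
U₁ − U₂ = (8.99×10⁹ N·m²/C²)(4.16×10⁻⁹ C)(-3.73×10⁻⁹ C)(1/0.189 − 1/0.0816) = 9.71×10⁻⁷ J.
v = √(2·9.71×10⁻⁷/3.17×10⁻³) = 0.0248 m/s.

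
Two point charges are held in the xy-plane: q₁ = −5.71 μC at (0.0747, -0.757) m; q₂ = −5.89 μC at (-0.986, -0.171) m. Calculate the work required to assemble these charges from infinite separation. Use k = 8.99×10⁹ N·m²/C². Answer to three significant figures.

The assembly work is the sum of pairwise potential energies, U = Σ_{i<j} kqᵢqⱼ/rᵢⱼ.
Pair separations: r₁₂ = 1.21 m.
U = (0.250) = 0.250 J.

0.250 J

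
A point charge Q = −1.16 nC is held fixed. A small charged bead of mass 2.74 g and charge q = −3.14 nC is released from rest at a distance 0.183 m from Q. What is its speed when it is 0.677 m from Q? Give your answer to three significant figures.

9.76×10⁻³ m/s

Only the electrostatic force acts, so mechanical energy is conserved: ½mv² = U₁ − U₂ = kQq(1/r₁ − 1/r₂).
U₁ − U₂ = (8.99×10⁹ N·m²/C²)(-1.16×10⁻⁹ C)(-3.14×10⁻⁹ C)(1/0.183 − 1/0.677) = 1.31×10⁻⁷ J.
v = √(2·1.31×10⁻⁷/2.74×10⁻³) = 9.76×10⁻³ m/s.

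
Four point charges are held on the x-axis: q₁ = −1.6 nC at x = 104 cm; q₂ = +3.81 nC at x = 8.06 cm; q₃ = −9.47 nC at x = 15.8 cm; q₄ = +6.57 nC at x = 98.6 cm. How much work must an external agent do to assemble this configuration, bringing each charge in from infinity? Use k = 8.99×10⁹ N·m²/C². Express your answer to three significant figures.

The work to assemble the configuration equals its total potential energy, U = Σ kqᵢqⱼ/rᵢⱼ over all pairs.
Pair separations: r₁₂ = 0.959 m, r₁₃ = 0.882 m, r₁₄ = 0.0540 m, r₂₃ = 0.0774 m, r₂₄ = 0.905 m, r₃₄ = 0.828 m.
Summing all 6 pair terms gives U = -6.27×10⁻⁶ J.

-6.27×10⁻⁶ J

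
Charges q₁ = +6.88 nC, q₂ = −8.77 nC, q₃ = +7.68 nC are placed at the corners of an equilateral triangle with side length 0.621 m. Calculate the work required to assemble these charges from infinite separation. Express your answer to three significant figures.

The work to assemble the configuration equals its total potential energy, U = Σ kqᵢqⱼ/rᵢⱼ over all pairs.
All three pair separations equal the side length, 0.621 m.
U = (-8.73×10⁻⁷) + (7.65×10⁻⁷) + (-9.75×10⁻⁷) = -1.08×10⁻⁶ J.

-1.08×10⁻⁶ J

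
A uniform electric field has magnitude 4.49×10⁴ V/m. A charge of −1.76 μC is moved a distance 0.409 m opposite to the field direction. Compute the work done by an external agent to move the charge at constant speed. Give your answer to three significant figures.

-0.0323 J

The potential change for a displacement 0.409 m opposite to the field direction is ΔV = +Ed = 1.84×10⁴ V.
W_ext = qΔV = -0.0323 J.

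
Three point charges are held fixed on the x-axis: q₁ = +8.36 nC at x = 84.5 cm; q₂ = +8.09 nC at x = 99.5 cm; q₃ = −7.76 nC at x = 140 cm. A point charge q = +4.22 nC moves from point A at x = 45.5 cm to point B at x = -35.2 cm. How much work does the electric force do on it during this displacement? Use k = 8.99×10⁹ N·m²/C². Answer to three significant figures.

7.45×10⁻⁷ J

The work done by the electric force is W_field = −ΔU = −q(V_B − V_A) = q(V_A − V_B).
At A: distances to the source charges are 0.390 m, 0.540 m, 0.945 m; V_A = Σ kqᵢ/rᵢ = 254 V.
At B: distances to the source charges are 1.20 m, 1.35 m, 1.75 m; V_B = Σ kqᵢ/rᵢ = 77.0 V.
ΔV = V_B − V_A = -177 V.
W_field = −qΔV = −(4.22×10⁻⁹ C)(-177 V) = 7.45×10⁻⁷ J.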